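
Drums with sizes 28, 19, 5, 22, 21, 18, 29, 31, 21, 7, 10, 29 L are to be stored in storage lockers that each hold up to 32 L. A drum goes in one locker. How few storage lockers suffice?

Total = 31 + 29 + 29 + 28 + 22 + 21 + 21 + 19 + 18 + 10 + 7 + 5 = 240 L.
Lower bound: ⌈240/32⌉ = 8 storage lockers.
Also, 9 drums each exceed 16 L, and no two of those can share a locker, so at least 9 storage lockers are needed.
A packing using 9 storage lockers:
  locker 1: 31 = 31
  locker 2: 29 = 29
  locker 3: 29 = 29
  locker 4: 28 = 28
  locker 5: 22 + 10 = 32
  locker 6: 21 + 7 = 28
  locker 7: 21 + 5 = 26
  locker 8: 19 = 19
  locker 9: 18 = 18
This matches the lower bound, so 9 is optimal.

9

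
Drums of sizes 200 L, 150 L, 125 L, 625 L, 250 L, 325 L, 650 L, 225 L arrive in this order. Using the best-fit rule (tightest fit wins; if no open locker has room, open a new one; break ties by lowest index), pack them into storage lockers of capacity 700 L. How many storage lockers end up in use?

4

  200 → locker 1 (new)  [load 200/700]
  150 → locker 1  [load 350/700]
  125 → locker 1  [load 475/700]
  625 → locker 2 (new)  [load 625/700]
  250 → locker 3 (new)  [load 250/700]
  325 → locker 3  [load 575/700]
  650 → locker 4 (new)  [load 650/700]
  225 → locker 1  [load 700/700]
4 storage lockers opened.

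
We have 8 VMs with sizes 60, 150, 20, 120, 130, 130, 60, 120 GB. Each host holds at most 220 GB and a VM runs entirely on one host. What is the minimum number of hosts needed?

Total = 150 + 130 + 130 + 120 + 120 + 60 + 60 + 20 = 790 GB.
Lower bound: ⌈790/220⌉ = 4 hosts.
Also, 5 VMs each exceed 110 GB, and no two of those can share a host, so at least 5 hosts are needed.
A packing using 5 hosts:
  host 1: 150 + 60 = 210
  host 2: 130 + 60 + 20 = 210
  host 3: 130 = 130
  host 4: 120 = 120
  host 5: 120 = 120
This matches the lower bound, so 5 is optimal.

5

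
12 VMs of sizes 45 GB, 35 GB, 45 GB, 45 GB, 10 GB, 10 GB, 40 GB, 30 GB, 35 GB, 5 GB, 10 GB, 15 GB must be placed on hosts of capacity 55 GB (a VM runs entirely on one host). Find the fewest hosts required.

7

Total = 45 + 45 + 45 + 40 + 35 + 35 + 30 + 15 + 10 + 10 + 10 + 5 = 325 GB.
Lower bound: ⌈325/55⌉ = 6 hosts.
Also, 7 VMs each exceed 55/2 GB, and no two of those can share a host, so at least 7 hosts are needed.
A packing using 7 hosts:
  host 1: 45 + 10 = 55
  host 2: 45 + 10 = 55
  host 3: 45 + 10 = 55
  host 4: 40 + 15 = 55
  host 5: 35 + 5 = 40
  host 6: 35 = 35
  host 7: 30 = 30
This matches the lower bound, so 7 is optimal.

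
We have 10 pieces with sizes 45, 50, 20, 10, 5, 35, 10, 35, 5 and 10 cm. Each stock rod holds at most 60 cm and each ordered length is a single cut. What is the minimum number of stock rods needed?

4

Total = 50 + 45 + 35 + 35 + 20 + 10 + 10 + 10 + 5 + 5 = 225 cm.
Lower bound: ⌈225/60⌉ = 4 stock rods.
A packing using 4 stock rods:
  stock rod 1: 50 + 10 = 60
  stock rod 2: 45 + 10 + 5 = 60
  stock rod 3: 35 + 20 + 5 = 60
  stock rod 4: 35 + 10 = 45
This matches the lower bound, so 4 is optimal.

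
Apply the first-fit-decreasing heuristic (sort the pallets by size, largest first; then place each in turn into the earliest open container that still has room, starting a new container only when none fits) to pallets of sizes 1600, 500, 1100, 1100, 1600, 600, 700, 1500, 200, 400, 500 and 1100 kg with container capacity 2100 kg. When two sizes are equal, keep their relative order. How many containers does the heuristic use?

6

Sorted descending: 1600, 1600, 1500, 1100, 1100, 1100, 700, 600, 500, 500, 400, 200.
  1600 → container 1 (new)  [load 1600/2100]
  1600 → container 2 (new)  [load 1600/2100]
  1500 → container 3 (new)  [load 1500/2100]
  1100 → container 4 (new)  [load 1100/2100]
  1100 → container 5 (new)  [load 1100/2100]
  1100 → container 6 (new)  [load 1100/2100]
  700 → container 4  [load 1800/2100]
  600 → container 3  [load 2100/2100]
  500 → container 1  [load 2100/2100]
  500 → container 2  [load 2100/2100]
  400 → container 5  [load 1500/2100]
  200 → container 4  [load 2000/2100]
6 containers opened.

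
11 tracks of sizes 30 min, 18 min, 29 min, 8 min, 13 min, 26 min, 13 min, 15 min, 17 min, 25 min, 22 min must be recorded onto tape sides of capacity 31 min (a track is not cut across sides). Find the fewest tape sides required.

Total = 30 + 29 + 26 + 25 + 22 + 18 + 17 + 15 + 13 + 13 + 8 = 216 min.
Lower bound: ⌈216/31⌉ = 7 tape sides.
A packing using 8 tape sides:
  side 1: 30 = 30
  side 2: 29 = 29
  side 3: 26 = 26
  side 4: 25 = 25
  side 5: 22 + 8 = 30
  side 6: 18 + 13 = 31
  side 7: 17 + 13 = 30
  side 8: 15 = 15
No arrangement into 7 tape sides stays within capacity, so 8 is optimal.

8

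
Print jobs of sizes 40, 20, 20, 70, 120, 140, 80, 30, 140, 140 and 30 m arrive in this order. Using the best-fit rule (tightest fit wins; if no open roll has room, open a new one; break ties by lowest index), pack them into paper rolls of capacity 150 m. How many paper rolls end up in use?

6

  40 → roll 1 (new)  [load 40/150]
  20 → roll 1  [load 60/150]
  20 → roll 1  [load 80/150]
  70 → roll 1  [load 150/150]
  120 → roll 2 (new)  [load 120/150]
  140 → roll 3 (new)  [load 140/150]
  80 → roll 4 (new)  [load 80/150]
  30 → roll 2  [load 150/150]
  140 → roll 5 (new)  [load 140/150]
  140 → roll 6 (new)  [load 140/150]
  30 → roll 4  [load 110/150]
6 paper rolls opened.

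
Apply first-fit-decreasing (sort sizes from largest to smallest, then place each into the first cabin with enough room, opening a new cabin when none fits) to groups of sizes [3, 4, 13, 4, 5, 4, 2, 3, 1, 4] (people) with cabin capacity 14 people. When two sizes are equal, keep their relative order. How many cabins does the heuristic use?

4

Sorted descending: 13, 5, 4, 4, 4, 4, 3, 3, 2, 1.
  13 → cabin 1 (new)  [load 13/14]
  5 → cabin 2 (new)  [load 5/14]
  4 → cabin 2  [load 9/14]
  4 → cabin 2  [load 13/14]
  4 → cabin 3 (new)  [load 4/14]
  4 → cabin 3  [load 8/14]
  3 → cabin 3  [load 11/14]
  3 → cabin 3  [load 14/14]
  2 → cabin 4 (new)  [load 2/14]
  1 → cabin 1  [load 14/14]
4 cabins opened.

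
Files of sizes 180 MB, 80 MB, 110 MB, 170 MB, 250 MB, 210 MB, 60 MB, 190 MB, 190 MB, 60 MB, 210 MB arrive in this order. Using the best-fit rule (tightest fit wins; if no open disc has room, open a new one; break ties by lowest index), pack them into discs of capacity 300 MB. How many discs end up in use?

7

  180 → disc 1 (new)  [load 180/300]
  80 → disc 1  [load 260/300]
  110 → disc 2 (new)  [load 110/300]
  170 → disc 2  [load 280/300]
  250 → disc 3 (new)  [load 250/300]
  210 → disc 4 (new)  [load 210/300]
  60 → disc 4  [load 270/300]
  190 → disc 5 (new)  [load 190/300]
  190 → disc 6 (new)  [load 190/300]
  60 → disc 5  [load 250/300]
  210 → disc 7 (new)  [load 210/300]
7 discs opened.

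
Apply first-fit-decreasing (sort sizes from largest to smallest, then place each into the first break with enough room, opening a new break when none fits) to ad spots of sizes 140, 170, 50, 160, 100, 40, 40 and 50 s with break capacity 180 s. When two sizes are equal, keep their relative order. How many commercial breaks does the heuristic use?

Sorted descending: 170, 160, 140, 100, 50, 50, 40, 40.
  170 → break 1 (new)  [load 170/180]
  160 → break 2 (new)  [load 160/180]
  140 → break 3 (new)  [load 140/180]
  100 → break 4 (new)  [load 100/180]
  50 → break 4  [load 150/180]
  50 → break 5 (new)  [load 50/180]
  40 → break 3  [load 180/180]
  40 → break 5  [load 90/180]
5 commercial breaks opened.

5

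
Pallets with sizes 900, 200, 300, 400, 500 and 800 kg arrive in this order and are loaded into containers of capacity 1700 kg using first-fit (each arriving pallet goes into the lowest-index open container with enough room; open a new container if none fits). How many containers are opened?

2

  900 → container 1 (new)  [load 900/1700]
  200 → container 1  [load 1100/1700]
  300 → container 1  [load 1400/1700]
  400 → container 2 (new)  [load 400/1700]
  500 → container 2  [load 900/1700]
  800 → container 2  [load 1700/1700]
2 containers opened.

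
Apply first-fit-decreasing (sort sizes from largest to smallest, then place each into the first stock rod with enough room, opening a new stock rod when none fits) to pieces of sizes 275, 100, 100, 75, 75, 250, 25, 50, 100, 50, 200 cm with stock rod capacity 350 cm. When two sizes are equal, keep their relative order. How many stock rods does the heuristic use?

4

Sorted descending: 275, 250, 200, 100, 100, 100, 75, 75, 50, 50, 25.
  275 → stock rod 1 (new)  [load 275/350]
  250 → stock rod 2 (new)  [load 250/350]
  200 → stock rod 3 (new)  [load 200/350]
  100 → stock rod 2  [load 350/350]
  100 → stock rod 3  [load 300/350]
  100 → stock rod 4 (new)  [load 100/350]
  75 → stock rod 1  [load 350/350]
  75 → stock rod 4  [load 175/350]
  50 → stock rod 3  [load 350/350]
  50 → stock rod 4  [load 225/350]
  25 → stock rod 4  [load 250/350]
4 stock rods opened.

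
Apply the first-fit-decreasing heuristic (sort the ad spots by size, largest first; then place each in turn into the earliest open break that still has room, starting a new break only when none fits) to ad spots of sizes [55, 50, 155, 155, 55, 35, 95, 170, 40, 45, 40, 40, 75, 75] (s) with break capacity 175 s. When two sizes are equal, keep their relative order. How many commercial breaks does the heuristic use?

Sorted descending: 170, 155, 155, 95, 75, 75, 55, 55, 50, 45, 40, 40, 40, 35.
  170 → break 1 (new)  [load 170/175]
  155 → break 2 (new)  [load 155/175]
  155 → break 3 (new)  [load 155/175]
  95 → break 4 (new)  [load 95/175]
  75 → break 4  [load 170/175]
  75 → break 5 (new)  [load 75/175]
  55 → break 5  [load 130/175]
  55 → break 6 (new)  [load 55/175]
  50 → break 6  [load 105/175]
  45 → break 5  [load 175/175]
  40 → break 6  [load 145/175]
  40 → break 7 (new)  [load 40/175]
  40 → break 7  [load 80/175]
  35 → break 7  [load 115/175]
7 commercial breaks opened.

7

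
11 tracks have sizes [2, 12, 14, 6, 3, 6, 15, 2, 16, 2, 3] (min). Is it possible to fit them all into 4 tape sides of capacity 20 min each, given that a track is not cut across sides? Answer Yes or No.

Total = 81 min; ⌈81/20⌉ = 5.
At least 5 tape sides are required, but only 4 are allowed.

No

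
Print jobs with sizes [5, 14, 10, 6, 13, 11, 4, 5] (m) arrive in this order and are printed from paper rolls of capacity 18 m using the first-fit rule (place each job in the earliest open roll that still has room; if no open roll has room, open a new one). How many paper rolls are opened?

4

  5 → roll 1 (new)  [load 5/18]
  14 → roll 2 (new)  [load 14/18]
  10 → roll 1  [load 15/18]
  6 → roll 3 (new)  [load 6/18]
  13 → roll 4 (new)  [load 13/18]
  11 → roll 3  [load 17/18]
  4 → roll 2  [load 18/18]
  5 → roll 4  [load 18/18]
4 paper rolls opened.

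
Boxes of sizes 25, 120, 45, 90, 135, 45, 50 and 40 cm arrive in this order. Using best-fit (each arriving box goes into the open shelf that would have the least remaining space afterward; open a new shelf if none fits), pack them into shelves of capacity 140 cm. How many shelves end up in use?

  25 → shelf 1 (new)  [load 25/140]
  120 → shelf 2 (new)  [load 120/140]
  45 → shelf 1  [load 70/140]
  90 → shelf 3 (new)  [load 90/140]
  135 → shelf 4 (new)  [load 135/140]
  45 → shelf 3  [load 135/140]
  50 → shelf 1  [load 120/140]
  40 → shelf 5 (new)  [load 40/140]
5 shelves opened.

5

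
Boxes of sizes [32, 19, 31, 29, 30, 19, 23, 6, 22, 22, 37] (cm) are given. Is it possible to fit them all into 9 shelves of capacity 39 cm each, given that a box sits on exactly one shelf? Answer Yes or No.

Yes

A valid assignment using 9 shelves:
  shelf 1: 37 = 37
  shelf 2: 32 + 6 = 38
  shelf 3: 31 = 31
  shelf 4: 30 = 30
  shelf 5: 29 = 29
  shelf 6: 23 = 23
  shelf 7: 22 = 22
  shelf 8: 22 = 22
  shelf 9: 19 + 19 = 38
Every load is within 39 cm, so 9 shelves suffice.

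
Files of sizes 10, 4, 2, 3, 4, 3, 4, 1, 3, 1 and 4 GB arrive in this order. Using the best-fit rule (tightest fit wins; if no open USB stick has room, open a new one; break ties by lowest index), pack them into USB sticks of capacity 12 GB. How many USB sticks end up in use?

4

  10 → USB stick 1 (new)  [load 10/12]
  4 → USB stick 2 (new)  [load 4/12]
  2 → USB stick 1  [load 12/12]
  3 → USB stick 2  [load 7/12]
  4 → USB stick 2  [load 11/12]
  3 → USB stick 3 (new)  [load 3/12]
  4 → USB stick 3  [load 7/12]
  1 → USB stick 2  [load 12/12]
  3 → USB stick 3  [load 10/12]
  1 → USB stick 3  [load 11/12]
  4 → USB stick 4 (new)  [load 4/12]
4 USB sticks opened.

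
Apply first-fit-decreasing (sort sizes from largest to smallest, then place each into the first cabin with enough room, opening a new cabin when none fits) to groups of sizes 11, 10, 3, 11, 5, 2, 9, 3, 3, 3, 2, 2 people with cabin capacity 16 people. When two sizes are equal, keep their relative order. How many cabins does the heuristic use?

4

Sorted descending: 11, 11, 10, 9, 5, 3, 3, 3, 3, 2, 2, 2.
  11 → cabin 1 (new)  [load 11/16]
  11 → cabin 2 (new)  [load 11/16]
  10 → cabin 3 (new)  [load 10/16]
  9 → cabin 4 (new)  [load 9/16]
  5 → cabin 1  [load 16/16]
  3 → cabin 2  [load 14/16]
  3 → cabin 3  [load 13/16]
  3 → cabin 3  [load 16/16]
  3 → cabin 4  [load 12/16]
  2 → cabin 2  [load 16/16]
  2 → cabin 4  [load 14/16]
  2 → cabin 4  [load 16/16]
4 cabins opened.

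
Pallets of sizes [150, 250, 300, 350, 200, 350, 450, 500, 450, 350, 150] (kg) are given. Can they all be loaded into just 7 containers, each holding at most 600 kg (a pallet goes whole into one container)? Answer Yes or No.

Yes

A valid assignment using 7 containers:
  container 1: 500 = 500
  container 2: 450 + 150 = 600
  container 3: 450 + 150 = 600
  container 4: 350 + 250 = 600
  container 5: 350 + 200 = 550
  container 6: 350 = 350
  container 7: 300 = 300
Every load is within 600 kg, so 7 containers suffice.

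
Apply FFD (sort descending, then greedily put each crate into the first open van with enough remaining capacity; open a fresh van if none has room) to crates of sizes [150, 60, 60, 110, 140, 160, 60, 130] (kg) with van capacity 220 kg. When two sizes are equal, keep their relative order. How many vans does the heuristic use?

Sorted descending: 160, 150, 140, 130, 110, 60, 60, 60.
  160 → van 1 (new)  [load 160/220]
  150 → van 2 (new)  [load 150/220]
  140 → van 3 (new)  [load 140/220]
  130 → van 4 (new)  [load 130/220]
  110 → van 5 (new)  [load 110/220]
  60 → van 1  [load 220/220]
  60 → van 2  [load 210/220]
  60 → van 3  [load 200/220]
5 vans opened.

5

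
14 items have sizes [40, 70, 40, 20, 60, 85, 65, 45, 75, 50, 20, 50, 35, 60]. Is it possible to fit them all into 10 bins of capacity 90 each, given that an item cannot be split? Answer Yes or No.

Yes

A valid assignment using 9 bins:
  bin 1: 85 = 85
  bin 2: 75 = 75
  bin 3: 70 + 20 = 90
  bin 4: 65 + 20 = 85
  bin 5: 60 = 60
  bin 6: 60 = 60
  bin 7: 50 + 40 = 90
  bin 8: 50 + 40 = 90
  bin 9: 45 + 35 = 80
That uses only 9 ≤ 10, so 10 bins are enough.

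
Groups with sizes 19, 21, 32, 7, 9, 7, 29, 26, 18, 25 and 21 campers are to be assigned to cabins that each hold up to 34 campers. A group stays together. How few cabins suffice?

Total = 32 + 29 + 26 + 25 + 21 + 21 + 19 + 18 + 9 + 7 + 7 = 214 campers.
Lower bound: ⌈214/34⌉ = 7 cabins.
Also, 8 groups each exceed 17 campers, and no two of those can share a cabin, so at least 8 cabins are needed.
A packing using 8 cabins:
  cabin 1: 32 = 32
  cabin 2: 29 = 29
  cabin 3: 26 + 7 = 33
  cabin 4: 25 + 9 = 34
  cabin 5: 21 + 7 = 28
  cabin 6: 21 = 21
  cabin 7: 19 = 19
  cabin 8: 18 = 18
This matches the lower bound, so 8 is optimal.

8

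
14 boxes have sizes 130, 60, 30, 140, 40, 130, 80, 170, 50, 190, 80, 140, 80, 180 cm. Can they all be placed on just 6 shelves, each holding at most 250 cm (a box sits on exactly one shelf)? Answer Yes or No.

No

Total = 1500 cm; ⌈1500/250⌉ = 6.
7 boxes each exceed half the capacity and cannot share a shelf, forcing at least 7 shelves.
At least 7 shelves are required, but only 6 are allowed.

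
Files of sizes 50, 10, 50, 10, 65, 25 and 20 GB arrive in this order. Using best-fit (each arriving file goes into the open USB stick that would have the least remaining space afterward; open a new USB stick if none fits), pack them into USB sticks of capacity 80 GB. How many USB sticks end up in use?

  50 → USB stick 1 (new)  [load 50/80]
  10 → USB stick 1  [load 60/80]
  50 → USB stick 2 (new)  [load 50/80]
  10 → USB stick 1  [load 70/80]
  65 → USB stick 3 (new)  [load 65/80]
  25 → USB stick 2  [load 75/80]
  20 → USB stick 4 (new)  [load 20/80]
4 USB sticks opened.

4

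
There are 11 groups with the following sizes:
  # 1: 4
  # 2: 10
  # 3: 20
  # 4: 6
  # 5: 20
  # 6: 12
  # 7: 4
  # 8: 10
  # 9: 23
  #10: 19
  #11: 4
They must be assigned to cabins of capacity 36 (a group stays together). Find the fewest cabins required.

Total = 23 + 20 + 20 + 19 + 12 + 10 + 10 + 6 + 4 + 4 + 4 = 132.
Lower bound: ⌈132/36⌉ = 4 cabins.
A packing using 4 cabins:
  cabin 1: 23 + 12 = 35
  cabin 2: 20 + 10 + 6 = 36
  cabin 3: 20 + 10 + 4 = 34
  cabin 4: 19 + 4 + 4 = 27
This matches the lower bound, so 4 is optimal.

4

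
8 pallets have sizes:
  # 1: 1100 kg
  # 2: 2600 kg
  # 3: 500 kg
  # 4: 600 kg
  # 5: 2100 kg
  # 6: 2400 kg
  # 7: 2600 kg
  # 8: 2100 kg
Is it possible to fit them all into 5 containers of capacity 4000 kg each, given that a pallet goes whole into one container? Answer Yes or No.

Yes

A valid assignment using 5 containers:
  container 1: 2600 + 1100 = 3700
  container 2: 2600 + 600 + 500 = 3700
  container 3: 2400 = 2400
  container 4: 2100 = 2100
  container 5: 2100 = 2100
Every load is within 4000 kg, so 5 containers suffice.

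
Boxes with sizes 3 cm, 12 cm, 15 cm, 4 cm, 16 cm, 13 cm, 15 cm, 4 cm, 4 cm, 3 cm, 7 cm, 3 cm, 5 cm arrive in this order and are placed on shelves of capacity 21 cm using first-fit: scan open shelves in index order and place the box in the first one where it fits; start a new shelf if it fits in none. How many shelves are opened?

  3 → shelf 1 (new)  [load 3/21]
  12 → shelf 1  [load 15/21]
  15 → shelf 2 (new)  [load 15/21]
  4 → shelf 1  [load 19/21]
  16 → shelf 3 (new)  [load 16/21]
  13 → shelf 4 (new)  [load 13/21]
  15 → shelf 5 (new)  [load 15/21]
  4 → shelf 2  [load 19/21]
  4 → shelf 3  [load 20/21]
  3 → shelf 4  [load 16/21]
  7 → shelf 6 (new)  [load 7/21]
  3 → shelf 4  [load 19/21]
  5 → shelf 5  [load 20/21]
6 shelves opened.

6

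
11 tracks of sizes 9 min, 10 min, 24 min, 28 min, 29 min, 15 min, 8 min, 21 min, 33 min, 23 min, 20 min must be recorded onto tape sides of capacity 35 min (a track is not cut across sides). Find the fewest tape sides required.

Total = 33 + 29 + 28 + 24 + 23 + 21 + 20 + 15 + 10 + 9 + 8 = 220 min.
Lower bound: ⌈220/35⌉ = 7 tape sides.
A packing using 7 tape sides:
  side 1: 33 = 33
  side 2: 29 = 29
  side 3: 28 = 28
  side 4: 24 + 10 = 34
  side 5: 23 + 9 = 32
  side 6: 21 + 8 = 29
  side 7: 20 + 15 = 35
This matches the lower bound, so 7 is optimal.

7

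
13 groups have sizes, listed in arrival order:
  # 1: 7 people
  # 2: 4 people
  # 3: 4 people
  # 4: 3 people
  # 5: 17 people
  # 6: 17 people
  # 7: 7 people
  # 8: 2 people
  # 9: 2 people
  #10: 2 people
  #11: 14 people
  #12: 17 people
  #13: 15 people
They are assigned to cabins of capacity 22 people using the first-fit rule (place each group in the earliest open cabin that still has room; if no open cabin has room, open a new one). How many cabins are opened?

  7 → cabin 1 (new)  [load 7/22]
  4 → cabin 1  [load 11/22]
  4 → cabin 1  [load 15/22]
  3 → cabin 1  [load 18/22]
  17 → cabin 2 (new)  [load 17/22]
  17 → cabin 3 (new)  [load 17/22]
  7 → cabin 4 (new)  [load 7/22]
  2 → cabin 1  [load 20/22]
  2 → cabin 1  [load 22/22]
  2 → cabin 2  [load 19/22]
  14 → cabin 4  [load 21/22]
  17 → cabin 5 (new)  [load 17/22]
  15 → cabin 6 (new)  [load 15/22]
6 cabins opened.

6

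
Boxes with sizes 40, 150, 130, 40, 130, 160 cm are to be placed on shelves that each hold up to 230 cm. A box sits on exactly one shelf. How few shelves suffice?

4

Total = 160 + 150 + 130 + 130 + 40 + 40 = 650 cm.
Lower bound: ⌈650/230⌉ = 3 shelves.
Also, 4 boxes each exceed 115 cm, and no two of those can share a shelf, so at least 4 shelves are needed.
A packing using 4 shelves:
  shelf 1: 160 + 40 = 200
  shelf 2: 150 + 40 = 190
  shelf 3: 130 = 130
  shelf 4: 130 = 130
This matches the lower bound, so 4 is optimal.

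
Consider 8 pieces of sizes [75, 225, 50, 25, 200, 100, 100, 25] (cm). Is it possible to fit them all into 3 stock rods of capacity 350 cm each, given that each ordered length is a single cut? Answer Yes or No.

A valid assignment using 3 stock rods:
  stock rod 1: 225 + 100 + 25 = 350
  stock rod 2: 200 + 100 + 50 = 350
  stock rod 3: 75 + 25 = 100
Every load is within 350 cm, so 3 stock rods suffice.

Yes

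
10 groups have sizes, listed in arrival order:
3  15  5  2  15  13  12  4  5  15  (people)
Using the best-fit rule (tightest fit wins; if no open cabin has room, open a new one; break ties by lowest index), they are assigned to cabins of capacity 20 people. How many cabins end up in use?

5

  3 → cabin 1 (new)  [load 3/20]
  15 → cabin 1  [load 18/20]
  5 → cabin 2 (new)  [load 5/20]
  2 → cabin 1  [load 20/20]
  15 → cabin 2  [load 20/20]
  13 → cabin 3 (new)  [load 13/20]
  12 → cabin 4 (new)  [load 12/20]
  4 → cabin 3  [load 17/20]
  5 → cabin 4  [load 17/20]
  15 → cabin 5 (new)  [load 15/20]
5 cabins opened.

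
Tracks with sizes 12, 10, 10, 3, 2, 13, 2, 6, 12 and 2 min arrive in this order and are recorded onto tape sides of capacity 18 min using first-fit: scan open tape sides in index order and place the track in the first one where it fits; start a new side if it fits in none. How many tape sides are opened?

5

  12 → side 1 (new)  [load 12/18]
  10 → side 2 (new)  [load 10/18]
  10 → side 3 (new)  [load 10/18]
  3 → side 1  [load 15/18]
  2 → side 1  [load 17/18]
  13 → side 4 (new)  [load 13/18]
  2 → side 2  [load 12/18]
  6 → side 2  [load 18/18]
  12 → side 5 (new)  [load 12/18]
  2 → side 3  [load 12/18]
5 tape sides opened.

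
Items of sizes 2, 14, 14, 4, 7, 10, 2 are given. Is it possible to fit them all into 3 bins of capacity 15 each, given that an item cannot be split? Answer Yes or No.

No

Total = 53; ⌈53/15⌉ = 4.
At least 4 bins are required, but only 3 are allowed.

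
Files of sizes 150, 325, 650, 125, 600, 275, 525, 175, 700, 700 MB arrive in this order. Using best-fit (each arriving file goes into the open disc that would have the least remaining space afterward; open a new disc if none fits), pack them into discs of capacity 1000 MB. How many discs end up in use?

5

  150 → disc 1 (new)  [load 150/1000]
  325 → disc 1  [load 475/1000]
  650 → disc 2 (new)  [load 650/1000]
  125 → disc 2  [load 775/1000]
  600 → disc 3 (new)  [load 600/1000]
  275 → disc 3  [load 875/1000]
  525 → disc 1  [load 1000/1000]
  175 → disc 2  [load 950/1000]
  700 → disc 4 (new)  [load 700/1000]
  700 → disc 5 (new)  [load 700/1000]
5 discs opened.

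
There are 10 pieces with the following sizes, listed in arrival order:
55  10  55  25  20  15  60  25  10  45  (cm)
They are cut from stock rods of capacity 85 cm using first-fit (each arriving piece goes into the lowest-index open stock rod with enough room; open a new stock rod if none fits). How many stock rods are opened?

  55 → stock rod 1 (new)  [load 55/85]
  10 → stock rod 1  [load 65/85]
  55 → stock rod 2 (new)  [load 55/85]
  25 → stock rod 2  [load 80/85]
  20 → stock rod 1  [load 85/85]
  15 → stock rod 3 (new)  [load 15/85]
  60 → stock rod 3  [load 75/85]
  25 → stock rod 4 (new)  [load 25/85]
  10 → stock rod 3  [load 85/85]
  45 → stock rod 4  [load 70/85]
4 stock rods opened.

4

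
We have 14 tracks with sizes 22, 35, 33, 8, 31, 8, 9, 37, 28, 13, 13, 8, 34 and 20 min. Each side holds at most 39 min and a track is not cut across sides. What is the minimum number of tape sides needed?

9

Total = 37 + 35 + 34 + 33 + 31 + 28 + 22 + 20 + 13 + 13 + 9 + 8 + 8 + 8 = 299 min.
Lower bound: ⌈299/39⌉ = 8 tape sides.
A packing using 9 tape sides:
  side 1: 37 = 37
  side 2: 35 = 35
  side 3: 34 = 34
  side 4: 33 = 33
  side 5: 31 + 8 = 39
  side 6: 28 + 9 = 37
  side 7: 22 + 13 = 35
  side 8: 20 + 13 = 33
  side 9: 8 + 8 = 16
No arrangement into 8 tape sides stays within capacity, so 9 is optimal.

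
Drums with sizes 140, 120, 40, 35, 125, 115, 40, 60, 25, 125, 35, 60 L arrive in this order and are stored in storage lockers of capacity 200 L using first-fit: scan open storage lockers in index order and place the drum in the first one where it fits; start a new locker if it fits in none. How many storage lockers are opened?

  140 → locker 1 (new)  [load 140/200]
  120 → locker 2 (new)  [load 120/200]
  40 → locker 1  [load 180/200]
  35 → locker 2  [load 155/200]
  125 → locker 3 (new)  [load 125/200]
  115 → locker 4 (new)  [load 115/200]
  40 → locker 2  [load 195/200]
  60 → locker 3  [load 185/200]
  25 → locker 4  [load 140/200]
  125 → locker 5 (new)  [load 125/200]
  35 → locker 4  [load 175/200]
  60 → locker 5  [load 185/200]
5 storage lockers opened.

5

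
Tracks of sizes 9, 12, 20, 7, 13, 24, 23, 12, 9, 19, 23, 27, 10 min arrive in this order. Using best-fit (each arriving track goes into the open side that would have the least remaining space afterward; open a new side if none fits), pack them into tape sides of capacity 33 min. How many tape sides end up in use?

7

  9 → side 1 (new)  [load 9/33]
  12 → side 1  [load 21/33]
  20 → side 2 (new)  [load 20/33]
  7 → side 1  [load 28/33]
  13 → side 2  [load 33/33]
  24 → side 3 (new)  [load 24/33]
  23 → side 4 (new)  [load 23/33]
  12 → side 5 (new)  [load 12/33]
  9 → side 3  [load 33/33]
  19 → side 5  [load 31/33]
  23 → side 6 (new)  [load 23/33]
  27 → side 7 (new)  [load 27/33]
  10 → side 4  [load 33/33]
7 tape sides opened.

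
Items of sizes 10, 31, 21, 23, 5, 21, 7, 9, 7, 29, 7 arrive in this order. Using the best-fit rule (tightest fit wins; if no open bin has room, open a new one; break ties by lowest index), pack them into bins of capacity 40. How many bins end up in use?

  10 → bin 1 (new)  [load 10/40]
  31 → bin 2 (new)  [load 31/40]
  21 → bin 1  [load 31/40]
  23 → bin 3 (new)  [load 23/40]
  5 → bin 1  [load 36/40]
  21 → bin 4 (new)  [load 21/40]
  7 → bin 2  [load 38/40]
  9 → bin 3  [load 32/40]
  7 → bin 3  [load 39/40]
  29 → bin 5 (new)  [load 29/40]
  7 → bin 5  [load 36/40]
5 bins opened.

5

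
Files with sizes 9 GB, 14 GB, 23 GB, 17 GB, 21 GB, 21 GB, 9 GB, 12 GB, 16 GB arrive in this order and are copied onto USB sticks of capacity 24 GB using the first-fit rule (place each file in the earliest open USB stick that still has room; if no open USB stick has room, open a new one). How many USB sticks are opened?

7

  9 → USB stick 1 (new)  [load 9/24]
  14 → USB stick 1  [load 23/24]
  23 → USB stick 2 (new)  [load 23/24]
  17 → USB stick 3 (new)  [load 17/24]
  21 → USB stick 4 (new)  [load 21/24]
  21 → USB stick 5 (new)  [load 21/24]
  9 → USB stick 6 (new)  [load 9/24]
  12 → USB stick 6  [load 21/24]
  16 → USB stick 7 (new)  [load 16/24]
7 USB sticks opened.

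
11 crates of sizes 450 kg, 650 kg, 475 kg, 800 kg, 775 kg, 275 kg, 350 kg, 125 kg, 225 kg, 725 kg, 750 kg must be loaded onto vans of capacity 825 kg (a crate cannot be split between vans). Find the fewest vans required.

8

Total = 800 + 775 + 750 + 725 + 650 + 475 + 450 + 350 + 275 + 225 + 125 = 5600 kg.
Lower bound: ⌈5600/825⌉ = 7 vans.
A packing using 8 vans:
  van 1: 800 = 800
  van 2: 775 = 775
  van 3: 750 = 750
  van 4: 725 = 725
  van 5: 650 + 125 = 775
  van 6: 475 + 350 = 825
  van 7: 450 + 275 = 725
  van 8: 225 = 225
No arrangement into 7 vans stays within capacity, so 8 is optimal.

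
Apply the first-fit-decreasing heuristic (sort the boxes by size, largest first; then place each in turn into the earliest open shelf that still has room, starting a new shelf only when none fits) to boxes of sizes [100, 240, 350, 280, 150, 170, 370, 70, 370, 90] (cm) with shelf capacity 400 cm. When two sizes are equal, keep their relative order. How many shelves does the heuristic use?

6

Sorted descending: 370, 370, 350, 280, 240, 170, 150, 100, 90, 70.
  370 → shelf 1 (new)  [load 370/400]
  370 → shelf 2 (new)  [load 370/400]
  350 → shelf 3 (new)  [load 350/400]
  280 → shelf 4 (new)  [load 280/400]
  240 → shelf 5 (new)  [load 240/400]
  170 → shelf 6 (new)  [load 170/400]
  150 → shelf 5  [load 390/400]
  100 → shelf 4  [load 380/400]
  90 → shelf 6  [load 260/400]
  70 → shelf 6  [load 330/400]
6 shelves opened.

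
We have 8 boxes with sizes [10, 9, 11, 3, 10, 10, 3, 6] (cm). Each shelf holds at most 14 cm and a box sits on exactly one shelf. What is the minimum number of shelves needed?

Total = 11 + 10 + 10 + 10 + 9 + 6 + 3 + 3 = 62 cm.
Lower bound: ⌈62/14⌉ = 5 shelves.
A packing using 6 shelves:
  shelf 1: 11 + 3 = 14
  shelf 2: 10 + 3 = 13
  shelf 3: 10 = 10
  shelf 4: 10 = 10
  shelf 5: 9 = 9
  shelf 6: 6 = 6
No arrangement into 5 shelves stays within capacity, so 6 is optimal.

6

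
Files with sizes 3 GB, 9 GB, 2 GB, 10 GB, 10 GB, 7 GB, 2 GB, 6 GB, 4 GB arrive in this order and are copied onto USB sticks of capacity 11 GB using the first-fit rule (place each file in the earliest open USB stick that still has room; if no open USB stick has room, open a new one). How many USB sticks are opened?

6

  3 → USB stick 1 (new)  [load 3/11]
  9 → USB stick 2 (new)  [load 9/11]
  2 → USB stick 1  [load 5/11]
  10 → USB stick 3 (new)  [load 10/11]
  10 → USB stick 4 (new)  [load 10/11]
  7 → USB stick 5 (new)  [load 7/11]
  2 → USB stick 1  [load 7/11]
  6 → USB stick 6 (new)  [load 6/11]
  4 → USB stick 1  [load 11/11]
6 USB sticks opened.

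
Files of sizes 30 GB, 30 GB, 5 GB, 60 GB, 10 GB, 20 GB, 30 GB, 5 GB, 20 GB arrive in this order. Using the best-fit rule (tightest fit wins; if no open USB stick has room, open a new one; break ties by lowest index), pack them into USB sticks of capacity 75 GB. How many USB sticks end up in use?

3

  30 → USB stick 1 (new)  [load 30/75]
  30 → USB stick 1  [load 60/75]
  5 → USB stick 1  [load 65/75]
  60 → USB stick 2 (new)  [load 60/75]
  10 → USB stick 1  [load 75/75]
  20 → USB stick 3 (new)  [load 20/75]
  30 → USB stick 3  [load 50/75]
  5 → USB stick 2  [load 65/75]
  20 → USB stick 3  [load 70/75]
3 USB sticks opened.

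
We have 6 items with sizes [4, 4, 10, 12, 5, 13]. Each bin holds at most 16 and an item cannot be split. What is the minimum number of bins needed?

4

Total = 13 + 12 + 10 + 5 + 4 + 4 = 48.
Lower bound: ⌈48/16⌉ = 3 bins.
A packing using 4 bins:
  bin 1: 13 = 13
  bin 2: 12 + 4 = 16
  bin 3: 10 + 5 = 15
  bin 4: 4 = 4
No arrangement into 3 bins stays within capacity, so 4 is optimal.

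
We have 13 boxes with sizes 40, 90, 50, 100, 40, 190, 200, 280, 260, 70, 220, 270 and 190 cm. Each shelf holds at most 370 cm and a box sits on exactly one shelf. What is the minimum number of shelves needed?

Total = 280 + 270 + 260 + 220 + 200 + 190 + 190 + 100 + 90 + 70 + 50 + 40 + 40 = 2000 cm.
Lower bound: ⌈2000/370⌉ = 6 shelves.
Also, 7 boxes each exceed 185 cm, and no two of those can share a shelf, so at least 7 shelves are needed.
A packing using 7 shelves:
  shelf 1: 280 + 90 = 370
  shelf 2: 270 + 100 = 370
  shelf 3: 260 + 70 + 40 = 370
  shelf 4: 220 + 50 + 40 = 310
  shelf 5: 200 = 200
  shelf 6: 190 = 190
  shelf 7: 190 = 190
This matches the lower bound, so 7 is optimal.

7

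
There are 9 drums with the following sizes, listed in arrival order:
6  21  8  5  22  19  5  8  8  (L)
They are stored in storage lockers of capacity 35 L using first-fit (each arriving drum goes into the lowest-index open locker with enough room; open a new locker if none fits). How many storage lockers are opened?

3

  6 → locker 1 (new)  [load 6/35]
  21 → locker 1  [load 27/35]
  8 → locker 1  [load 35/35]
  5 → locker 2 (new)  [load 5/35]
  22 → locker 2  [load 27/35]
  19 → locker 3 (new)  [load 19/35]
  5 → locker 2  [load 32/35]
  8 → locker 3  [load 27/35]
  8 → locker 3  [load 35/35]
3 storage lockers opened.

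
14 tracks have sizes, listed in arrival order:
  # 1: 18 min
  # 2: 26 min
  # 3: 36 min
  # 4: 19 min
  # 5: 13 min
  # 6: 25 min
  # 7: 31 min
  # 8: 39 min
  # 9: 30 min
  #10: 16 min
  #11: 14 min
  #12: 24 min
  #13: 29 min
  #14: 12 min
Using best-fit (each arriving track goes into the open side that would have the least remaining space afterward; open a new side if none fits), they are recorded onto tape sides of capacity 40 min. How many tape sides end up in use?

  18 → side 1 (new)  [load 18/40]
  26 → side 2 (new)  [load 26/40]
  36 → side 3 (new)  [load 36/40]
  19 → side 1  [load 37/40]
  13 → side 2  [load 39/40]
  25 → side 4 (new)  [load 25/40]
  31 → side 5 (new)  [load 31/40]
  39 → side 6 (new)  [load 39/40]
  30 → side 7 (new)  [load 30/40]
  16 → side 8 (new)  [load 16/40]
  14 → side 4  [load 39/40]
  24 → side 8  [load 40/40]
  29 → side 9 (new)  [load 29/40]
  12 → side 10 (new)  [load 12/40]
10 tape sides opened.

10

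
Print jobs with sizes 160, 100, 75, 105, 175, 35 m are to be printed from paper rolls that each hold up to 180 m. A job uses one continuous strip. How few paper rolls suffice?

Total = 175 + 160 + 105 + 100 + 75 + 35 = 650 m.
Lower bound: ⌈650/180⌉ = 4 paper rolls.
A packing using 4 paper rolls:
  roll 1: 175 = 175
  roll 2: 160 = 160
  roll 3: 105 + 75 = 180
  roll 4: 100 + 35 = 135
This matches the lower bound, so 4 is optimal.

4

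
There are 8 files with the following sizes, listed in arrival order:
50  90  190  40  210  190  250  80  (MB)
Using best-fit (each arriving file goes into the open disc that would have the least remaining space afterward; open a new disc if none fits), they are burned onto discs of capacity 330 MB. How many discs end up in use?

  50 → disc 1 (new)  [load 50/330]
  90 → disc 1  [load 140/330]
  190 → disc 1  [load 330/330]
  40 → disc 2 (new)  [load 40/330]
  210 → disc 2  [load 250/330]
  190 → disc 3 (new)  [load 190/330]
  250 → disc 4 (new)  [load 250/330]
  80 → disc 2  [load 330/330]
4 discs opened.

4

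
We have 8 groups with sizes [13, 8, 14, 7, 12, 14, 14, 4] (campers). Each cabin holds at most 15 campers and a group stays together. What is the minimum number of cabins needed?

7

Total = 14 + 14 + 14 + 13 + 12 + 8 + 7 + 4 = 86 campers.
Lower bound: ⌈86/15⌉ = 6 cabins.
A packing using 7 cabins:
  cabin 1: 14 = 14
  cabin 2: 14 = 14
  cabin 3: 14 = 14
  cabin 4: 13 = 13
  cabin 5: 12 = 12
  cabin 6: 8 + 7 = 15
  cabin 7: 4 = 4
No arrangement into 6 cabins stays within capacity, so 7 is optimal.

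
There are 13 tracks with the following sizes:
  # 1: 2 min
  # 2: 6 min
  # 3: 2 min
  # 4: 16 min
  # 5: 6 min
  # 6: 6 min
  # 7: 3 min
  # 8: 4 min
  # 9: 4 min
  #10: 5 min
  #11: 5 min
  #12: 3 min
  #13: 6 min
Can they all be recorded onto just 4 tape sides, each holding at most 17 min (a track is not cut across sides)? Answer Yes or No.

Total = 68 min; ⌈68/17⌉ = 4.
The bound of 4 does not rule out 4, but exhaustive search shows no assignment into 4 tape sides of capacity 17 min exists — the minimum is 5.

No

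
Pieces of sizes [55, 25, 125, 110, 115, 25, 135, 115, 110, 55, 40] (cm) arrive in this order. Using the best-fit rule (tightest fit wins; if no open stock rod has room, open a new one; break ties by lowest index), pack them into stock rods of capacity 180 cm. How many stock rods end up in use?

  55 → stock rod 1 (new)  [load 55/180]
  25 → stock rod 1  [load 80/180]
  125 → stock rod 2 (new)  [load 125/180]
  110 → stock rod 3 (new)  [load 110/180]
  115 → stock rod 4 (new)  [load 115/180]
  25 → stock rod 2  [load 150/180]
  135 → stock rod 5 (new)  [load 135/180]
  115 → stock rod 6 (new)  [load 115/180]
  110 → stock rod 7 (new)  [load 110/180]
  55 → stock rod 4  [load 170/180]
  40 → stock rod 5  [load 175/180]
7 stock rods opened.

7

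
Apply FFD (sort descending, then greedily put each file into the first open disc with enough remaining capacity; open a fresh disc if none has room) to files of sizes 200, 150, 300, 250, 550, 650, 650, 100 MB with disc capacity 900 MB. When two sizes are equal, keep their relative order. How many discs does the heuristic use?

4

Sorted descending: 650, 650, 550, 300, 250, 200, 150, 100.
  650 → disc 1 (new)  [load 650/900]
  650 → disc 2 (new)  [load 650/900]
  550 → disc 3 (new)  [load 550/900]
  300 → disc 3  [load 850/900]
  250 → disc 1  [load 900/900]
  200 → disc 2  [load 850/900]
  150 → disc 4 (new)  [load 150/900]
  100 → disc 4  [load 250/900]
4 discs opened.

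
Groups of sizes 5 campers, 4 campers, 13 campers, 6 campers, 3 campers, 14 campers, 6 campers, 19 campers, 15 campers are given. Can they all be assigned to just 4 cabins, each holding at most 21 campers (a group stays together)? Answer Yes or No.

Total = 85 campers; ⌈85/21⌉ = 5.
At least 5 cabins are required, but only 4 are allowed.

No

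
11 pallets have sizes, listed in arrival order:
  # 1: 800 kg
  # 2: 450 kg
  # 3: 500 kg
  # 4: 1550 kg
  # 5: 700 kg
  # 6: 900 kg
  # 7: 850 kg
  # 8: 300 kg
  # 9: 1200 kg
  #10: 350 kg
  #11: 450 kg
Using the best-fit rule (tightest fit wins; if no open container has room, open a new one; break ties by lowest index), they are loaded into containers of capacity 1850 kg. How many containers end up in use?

5

  800 → container 1 (new)  [load 800/1850]
  450 → container 1  [load 1250/1850]
  500 → container 1  [load 1750/1850]
  1550 → container 2 (new)  [load 1550/1850]
  700 → container 3 (new)  [load 700/1850]
  900 → container 3  [load 1600/1850]
  850 → container 4 (new)  [load 850/1850]
  300 → container 2  [load 1850/1850]
  1200 → container 5 (new)  [load 1200/1850]
  350 → container 5  [load 1550/1850]
  450 → container 4  [load 1300/1850]
5 containers opened.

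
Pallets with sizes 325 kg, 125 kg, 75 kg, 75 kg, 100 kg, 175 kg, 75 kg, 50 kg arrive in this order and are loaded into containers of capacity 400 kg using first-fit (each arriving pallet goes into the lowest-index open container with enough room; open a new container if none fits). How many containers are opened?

  325 → container 1 (new)  [load 325/400]
  125 → container 2 (new)  [load 125/400]
  75 → container 1  [load 400/400]
  75 → container 2  [load 200/400]
  100 → container 2  [load 300/400]
  175 → container 3 (new)  [load 175/400]
  75 → container 2  [load 375/400]
  50 → container 3  [load 225/400]
3 containers opened.

3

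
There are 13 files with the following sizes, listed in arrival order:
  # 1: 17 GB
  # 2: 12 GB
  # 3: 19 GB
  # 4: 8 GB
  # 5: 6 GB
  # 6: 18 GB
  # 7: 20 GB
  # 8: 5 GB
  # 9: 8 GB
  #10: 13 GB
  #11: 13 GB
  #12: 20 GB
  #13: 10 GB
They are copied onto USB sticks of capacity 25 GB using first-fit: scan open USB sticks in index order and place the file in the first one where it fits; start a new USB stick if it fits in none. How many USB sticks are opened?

8

  17 → USB stick 1 (new)  [load 17/25]
  12 → USB stick 2 (new)  [load 12/25]
  19 → USB stick 3 (new)  [load 19/25]
  8 → USB stick 1  [load 25/25]
  6 → USB stick 2  [load 18/25]
  18 → USB stick 4 (new)  [load 18/25]
  20 → USB stick 5 (new)  [load 20/25]
  5 → USB stick 2  [load 23/25]
  8 → USB stick 6 (new)  [load 8/25]
  13 → USB stick 6  [load 21/25]
  13 → USB stick 7 (new)  [load 13/25]
  20 → USB stick 8 (new)  [load 20/25]
  10 → USB stick 7  [load 23/25]
8 USB sticks opened.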